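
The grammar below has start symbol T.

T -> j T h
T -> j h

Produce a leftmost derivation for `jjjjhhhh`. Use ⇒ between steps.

T⇒jTh⇒jjThh⇒jjjThhh⇒jjjjhhhh

T ⇒ jTh   [T -> j T h]
jTh ⇒ jjThh   [T -> j T h]
jjThh ⇒ jjjThhh   [T -> j T h]
jjjThhh ⇒ jjjjhhhh   [T -> j h]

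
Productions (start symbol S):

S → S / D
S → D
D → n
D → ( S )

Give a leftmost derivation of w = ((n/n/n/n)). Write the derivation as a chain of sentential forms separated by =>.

S => D   [S → D]
D => (S)   [D → ( S )]
(S) => (D)   [S → D]
(D) => ((S))   [D → ( S )]
((S)) => ((S/D))   [S → S / D]
((S/D)) => ((S/D/D))   [S → S / D]
((S/D/D)) => ((S/D/D/D))   [S → S / D]
((S/D/D/D)) => ((D/D/D/D))   [S → D]
((D/D/D/D)) => ((n/D/D/D))   [D → n]
((n/D/D/D)) => ((n/n/D/D))   [D → n]
((n/n/D/D)) => ((n/n/n/D))   [D → n]
((n/n/n/D)) => ((n/n/n/n))   [D → n]

S=>D=>(S)=>(D)=>((S))=>((S/D))=>((S/D/D))=>((S/D/D/D))=>((D/D/D/D))=>((n/D/D/D))=>((n/n/D/D))=>((n/n/n/D))=>((n/n/n/n))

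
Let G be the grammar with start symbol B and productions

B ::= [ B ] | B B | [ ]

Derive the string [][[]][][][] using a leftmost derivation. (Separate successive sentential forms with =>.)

B => BB   [B ::= B B]
BB => BBB   [B ::= B B]
BBB => BBBB   [B ::= B B]
BBBB => []BBB   [B ::= [ ]]
[]BBB => []BBBB   [B ::= B B]
[]BBBB => [][B]BBB   [B ::= [ B ]]
[][B]BBB => [][[]]BBB   [B ::= [ ]]
[][[]]BBB => [][[]][]BB   [B ::= [ ]]
[][[]][]BB => [][[]][][]B   [B ::= [ ]]
[][[]][][]B => [][[]][][][]   [B ::= [ ]]

B => BB => BBB => BBBB => []BBB => []BBBB => [][B]BBB => [][[]]BBB => [][[]][]BB => [][[]][][]B => [][[]][][][]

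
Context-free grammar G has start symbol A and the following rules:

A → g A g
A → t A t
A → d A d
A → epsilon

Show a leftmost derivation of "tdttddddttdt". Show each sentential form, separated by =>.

A => tAt   [A → t A t]
tAt => tdAdt   [A → d A d]
tdAdt => tdtAtdt   [A → t A t]
tdtAtdt => tdttAttdt   [A → t A t]
tdttAttdt => tdttdAdttdt   [A → d A d]
tdttdAdttdt => tdttddAddttdt   [A → d A d]
tdttddAddttdt => tdttddddttdt   [A → epsilon]

A=>tAt=>tdAdt=>tdtAtdt=>tdttAttdt=>tdttdAdttdt=>tdttddAddttdt=>tdttddddttdt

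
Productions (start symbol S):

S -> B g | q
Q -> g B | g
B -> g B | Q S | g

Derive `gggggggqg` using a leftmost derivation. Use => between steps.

S => Bg => gBg => ggBg => ggQSg => gggBSg => gggQSSg => ggggSSg => ggggBgSg => gggggBgSg => gggggggSg => gggggggqg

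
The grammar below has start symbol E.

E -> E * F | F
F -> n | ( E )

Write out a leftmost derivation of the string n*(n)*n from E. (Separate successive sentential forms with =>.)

E=>E*F=>E*F*F=>F*F*F=>n*F*F=>n*(E)*F=>n*(F)*F=>n*(n)*F=>n*(n)*n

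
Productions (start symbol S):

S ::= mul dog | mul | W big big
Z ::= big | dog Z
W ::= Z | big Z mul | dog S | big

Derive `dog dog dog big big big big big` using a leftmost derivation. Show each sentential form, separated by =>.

S => W big big => dog S big big => dog W big big big big => dog Z big big big big => dog dog Z big big big big => dog dog dog Z big big big big => dog dog dog big big big big big

S => W big big   [S ::= W big big]
W big big => dog S big big   [W ::= dog S]
dog S big big => dog W big big big big   [S ::= W big big]
dog W big big big big => dog Z big big big big   [W ::= Z]
dog Z big big big big => dog dog Z big big big big   [Z ::= dog Z]
dog dog Z big big big big => dog dog dog Z big big big big   [Z ::= dog Z]
dog dog dog Z big big big big => dog dog dog big big big big big   [Z ::= big]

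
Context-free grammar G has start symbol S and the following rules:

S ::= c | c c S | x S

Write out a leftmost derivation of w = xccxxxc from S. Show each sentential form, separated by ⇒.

S ⇒ xS   [S ::= x S]
xS ⇒ xccS   [S ::= c c S]
xccS ⇒ xccxS   [S ::= x S]
xccxS ⇒ xccxxS   [S ::= x S]
xccxxS ⇒ xccxxxS   [S ::= x S]
xccxxxS ⇒ xccxxxc   [S ::= c]

S ⇒ xS ⇒ xccS ⇒ xccxS ⇒ xccxxS ⇒ xccxxxS ⇒ xccxxxc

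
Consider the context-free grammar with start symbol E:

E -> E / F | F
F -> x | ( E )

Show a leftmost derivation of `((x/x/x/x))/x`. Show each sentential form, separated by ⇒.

E ⇒ E/F ⇒ F/F ⇒ (E)/F ⇒ (F)/F ⇒ ((E))/F ⇒ ((E/F))/F ⇒ ((E/F/F))/F ⇒ ((E/F/F/F))/F ⇒ ((F/F/F/F))/F ⇒ ((x/F/F/F))/F ⇒ ((x/x/F/F))/F ⇒ ((x/x/x/F))/F ⇒ ((x/x/x/x))/F ⇒ ((x/x/x/x))/x

E ⇒ E/F   [E -> E / F]
E/F ⇒ F/F   [E -> F]
F/F ⇒ (E)/F   [F -> ( E )]
(E)/F ⇒ (F)/F   [E -> F]
(F)/F ⇒ ((E))/F   [F -> ( E )]
((E))/F ⇒ ((E/F))/F   [E -> E / F]
((E/F))/F ⇒ ((E/F/F))/F   [E -> E / F]
((E/F/F))/F ⇒ ((E/F/F/F))/F   [E -> E / F]
((E/F/F/F))/F ⇒ ((F/F/F/F))/F   [E -> F]
((F/F/F/F))/F ⇒ ((x/F/F/F))/F   [F -> x]
((x/F/F/F))/F ⇒ ((x/x/F/F))/F   [F -> x]
((x/x/F/F))/F ⇒ ((x/x/x/F))/F   [F -> x]
((x/x/x/F))/F ⇒ ((x/x/x/x))/F   [F -> x]
((x/x/x/x))/F ⇒ ((x/x/x/x))/x   [F -> x]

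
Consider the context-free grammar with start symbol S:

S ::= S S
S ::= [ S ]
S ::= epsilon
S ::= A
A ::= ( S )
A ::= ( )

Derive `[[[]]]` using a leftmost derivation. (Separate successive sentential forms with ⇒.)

S⇒SS⇒[S]S⇒[SS]S⇒[SSS]S⇒[[S]SS]S⇒[[SS]SS]S⇒[[SSS]SS]S⇒[[[S]SS]SS]S⇒[[[]SS]SS]S⇒[[[]S]SS]S⇒[[[]]SS]S⇒[[[]]S]S⇒[[[]]]S⇒[[[]]]

S ⇒ SS   [S ::= S S]
SS ⇒ [S]S   [S ::= [ S ]]
[S]S ⇒ [SS]S   [S ::= S S]
[SS]S ⇒ [SSS]S   [S ::= S S]
[SSS]S ⇒ [[S]SS]S   [S ::= [ S ]]
[[S]SS]S ⇒ [[SS]SS]S   [S ::= S S]
[[SS]SS]S ⇒ [[SSS]SS]S   [S ::= S S]
[[SSS]SS]S ⇒ [[[S]SS]SS]S   [S ::= [ S ]]
[[[S]SS]SS]S ⇒ [[[]SS]SS]S   [S ::= epsilon]
[[[]SS]SS]S ⇒ [[[]S]SS]S   [S ::= epsilon]
[[[]S]SS]S ⇒ [[[]]SS]S   [S ::= epsilon]
[[[]]SS]S ⇒ [[[]]S]S   [S ::= epsilon]
[[[]]S]S ⇒ [[[]]]S   [S ::= epsilon]
[[[]]]S ⇒ [[[]]]   [S ::= epsilon]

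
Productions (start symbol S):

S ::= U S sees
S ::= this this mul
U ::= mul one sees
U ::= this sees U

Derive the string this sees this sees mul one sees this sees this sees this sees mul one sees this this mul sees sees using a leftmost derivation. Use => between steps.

S => U S sees => this sees U S sees => this sees this sees U S sees => this sees this sees mul one sees S sees => this sees this sees mul one sees U S sees sees => this sees this sees mul one sees this sees U S sees sees => this sees this sees mul one sees this sees this sees U S sees sees => this sees this sees mul one sees this sees this sees this sees U S sees sees => this sees this sees mul one sees this sees this sees this sees mul one sees S sees sees => this sees this sees mul one sees this sees this sees this sees mul one sees this this mul sees sees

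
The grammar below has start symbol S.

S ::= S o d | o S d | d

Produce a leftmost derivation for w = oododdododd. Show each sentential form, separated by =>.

S => oSd => oSodd => oSododd => ooSdododd => ooSoddododd => oododdododd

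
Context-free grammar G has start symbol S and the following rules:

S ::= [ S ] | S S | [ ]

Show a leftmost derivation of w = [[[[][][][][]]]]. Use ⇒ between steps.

S ⇒ [S] ⇒ [[S]] ⇒ [[[S]]] ⇒ [[[SS]]] ⇒ [[[SSS]]] ⇒ [[[SSSS]]] ⇒ [[[SSSSS]]] ⇒ [[[[]SSSS]]] ⇒ [[[[][]SSS]]] ⇒ [[[[][][]SS]]] ⇒ [[[[][][][]S]]] ⇒ [[[[][][][][]]]]

S ⇒ [S]   [S ::= [ S ]]
[S] ⇒ [[S]]   [S ::= [ S ]]
[[S]] ⇒ [[[S]]]   [S ::= [ S ]]
[[[S]]] ⇒ [[[SS]]]   [S ::= S S]
[[[SS]]] ⇒ [[[SSS]]]   [S ::= S S]
[[[SSS]]] ⇒ [[[SSSS]]]   [S ::= S S]
[[[SSSS]]] ⇒ [[[SSSSS]]]   [S ::= S S]
[[[SSSSS]]] ⇒ [[[[]SSSS]]]   [S ::= [ ]]
[[[[]SSSS]]] ⇒ [[[[][]SSS]]]   [S ::= [ ]]
[[[[][]SSS]]] ⇒ [[[[][][]SS]]]   [S ::= [ ]]
[[[[][][]SS]]] ⇒ [[[[][][][]S]]]   [S ::= [ ]]
[[[[][][][]S]]] ⇒ [[[[][][][][]]]]   [S ::= [ ]]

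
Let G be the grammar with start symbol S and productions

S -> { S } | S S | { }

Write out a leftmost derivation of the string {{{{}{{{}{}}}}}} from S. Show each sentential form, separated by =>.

S => {S} => {{S}} => {{{S}}} => {{{SS}}} => {{{{}S}}} => {{{{}{S}}}} => {{{{}{{S}}}}} => {{{{}{{SS}}}}} => {{{{}{{{}S}}}}} => {{{{}{{{}{}}}}}}

S => {S}   [S -> { S }]
{S} => {{S}}   [S -> { S }]
{{S}} => {{{S}}}   [S -> { S }]
{{{S}}} => {{{SS}}}   [S -> S S]
{{{SS}}} => {{{{}S}}}   [S -> { }]
{{{{}S}}} => {{{{}{S}}}}   [S -> { S }]
{{{{}{S}}}} => {{{{}{{S}}}}}   [S -> { S }]
{{{{}{{S}}}}} => {{{{}{{SS}}}}}   [S -> S S]
{{{{}{{SS}}}}} => {{{{}{{{}S}}}}}   [S -> { }]
{{{{}{{{}S}}}}} => {{{{}{{{}{}}}}}}   [S -> { }]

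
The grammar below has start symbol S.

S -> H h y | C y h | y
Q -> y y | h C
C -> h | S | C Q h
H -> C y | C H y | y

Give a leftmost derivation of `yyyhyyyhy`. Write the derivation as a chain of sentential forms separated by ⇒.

S ⇒ Hhy ⇒ CHyhy ⇒ SHyhy ⇒ HhyHyhy ⇒ CHyhyHyhy ⇒ SHyhyHyhy ⇒ yHyhyHyhy ⇒ yyyhyHyhy ⇒ yyyhyyyhy

S ⇒ Hhy   [S -> H h y]
Hhy ⇒ CHyhy   [H -> C H y]
CHyhy ⇒ SHyhy   [C -> S]
SHyhy ⇒ HhyHyhy   [S -> H h y]
HhyHyhy ⇒ CHyhyHyhy   [H -> C H y]
CHyhyHyhy ⇒ SHyhyHyhy   [C -> S]
SHyhyHyhy ⇒ yHyhyHyhy   [S -> y]
yHyhyHyhy ⇒ yyyhyHyhy   [H -> y]
yyyhyHyhy ⇒ yyyhyyyhy   [H -> y]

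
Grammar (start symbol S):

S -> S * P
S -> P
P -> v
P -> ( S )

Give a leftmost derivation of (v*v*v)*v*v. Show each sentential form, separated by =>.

S => S*P   [S -> S * P]
S*P => S*P*P   [S -> S * P]
S*P*P => P*P*P   [S -> P]
P*P*P => (S)*P*P   [P -> ( S )]
(S)*P*P => (S*P)*P*P   [S -> S * P]
(S*P)*P*P => (S*P*P)*P*P   [S -> S * P]
(S*P*P)*P*P => (P*P*P)*P*P   [S -> P]
(P*P*P)*P*P => (v*P*P)*P*P   [P -> v]
(v*P*P)*P*P => (v*v*P)*P*P   [P -> v]
(v*v*P)*P*P => (v*v*v)*P*P   [P -> v]
(v*v*v)*P*P => (v*v*v)*v*P   [P -> v]
(v*v*v)*v*P => (v*v*v)*v*v   [P -> v]

S => S*P => S*P*P => P*P*P => (S)*P*P => (S*P)*P*P => (S*P*P)*P*P => (P*P*P)*P*P => (v*P*P)*P*P => (v*v*P)*P*P => (v*v*v)*P*P => (v*v*v)*v*P => (v*v*v)*v*v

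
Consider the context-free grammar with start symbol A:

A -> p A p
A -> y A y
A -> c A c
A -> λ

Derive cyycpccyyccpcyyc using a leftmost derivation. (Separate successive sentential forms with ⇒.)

A ⇒ cAc   [A -> c A c]
cAc ⇒ cyAyc   [A -> y A y]
cyAyc ⇒ cyyAyyc   [A -> y A y]
cyyAyyc ⇒ cyycAcyyc   [A -> c A c]
cyycAcyyc ⇒ cyycpApcyyc   [A -> p A p]
cyycpApcyyc ⇒ cyycpcAcpcyyc   [A -> c A c]
cyycpcAcpcyyc ⇒ cyycpccAccpcyyc   [A -> c A c]
cyycpccAccpcyyc ⇒ cyycpccyAyccpcyyc   [A -> y A y]
cyycpccyAyccpcyyc ⇒ cyycpccyyccpcyyc   [A -> λ]

A ⇒ cAc ⇒ cyAyc ⇒ cyyAyyc ⇒ cyycAcyyc ⇒ cyycpApcyyc ⇒ cyycpcAcpcyyc ⇒ cyycpccAccpcyyc ⇒ cyycpccyAyccpcyyc ⇒ cyycpccyyccpcyyc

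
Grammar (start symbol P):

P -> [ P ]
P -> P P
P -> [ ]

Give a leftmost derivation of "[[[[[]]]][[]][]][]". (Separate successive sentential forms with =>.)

P => PP => [P]P => [PP]P => [PPP]P => [[P]PP]P => [[[P]]PP]P => [[[[P]]]PP]P => [[[[[]]]]PP]P => [[[[[]]]][P]P]P => [[[[[]]]][[]]P]P => [[[[[]]]][[]][]]P => [[[[[]]]][[]][]][]

P => PP   [P -> P P]
PP => [P]P   [P -> [ P ]]
[P]P => [PP]P   [P -> P P]
[PP]P => [PPP]P   [P -> P P]
[PPP]P => [[P]PP]P   [P -> [ P ]]
[[P]PP]P => [[[P]]PP]P   [P -> [ P ]]
[[[P]]PP]P => [[[[P]]]PP]P   [P -> [ P ]]
[[[[P]]]PP]P => [[[[[]]]]PP]P   [P -> [ ]]
[[[[[]]]]PP]P => [[[[[]]]][P]P]P   [P -> [ P ]]
[[[[[]]]][P]P]P => [[[[[]]]][[]]P]P   [P -> [ ]]
[[[[[]]]][[]]P]P => [[[[[]]]][[]][]]P   [P -> [ ]]
[[[[[]]]][[]][]]P => [[[[[]]]][[]][]][]   [P -> [ ]]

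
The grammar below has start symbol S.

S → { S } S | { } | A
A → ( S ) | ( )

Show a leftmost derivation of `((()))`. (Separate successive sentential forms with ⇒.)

S ⇒ A ⇒ (S) ⇒ (A) ⇒ ((S)) ⇒ ((A)) ⇒ ((()))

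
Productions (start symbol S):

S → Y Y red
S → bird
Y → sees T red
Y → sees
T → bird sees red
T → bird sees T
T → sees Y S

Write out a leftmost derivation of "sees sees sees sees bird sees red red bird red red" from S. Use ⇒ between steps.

S ⇒ Y Y red   [S → Y Y red]
Y Y red ⇒ sees Y red   [Y → sees]
sees Y red ⇒ sees sees T red red   [Y → sees T red]
sees sees T red red ⇒ sees sees sees Y S red red   [T → sees Y S]
sees sees sees Y S red red ⇒ sees sees sees sees T red S red red   [Y → sees T red]
sees sees sees sees T red S red red ⇒ sees sees sees sees bird sees red red S red red   [T → bird sees red]
sees sees sees sees bird sees red red S red red ⇒ sees sees sees sees bird sees red red bird red red   [S → bird]

S ⇒ Y Y red ⇒ sees Y red ⇒ sees sees T red red ⇒ sees sees sees Y S red red ⇒ sees sees sees sees T red S red red ⇒ sees sees sees sees bird sees red red S red red ⇒ sees sees sees sees bird sees red red bird red red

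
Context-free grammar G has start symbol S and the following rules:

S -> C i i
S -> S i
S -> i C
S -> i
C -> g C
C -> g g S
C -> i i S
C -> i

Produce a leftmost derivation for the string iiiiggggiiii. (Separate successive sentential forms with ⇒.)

S⇒iC⇒iiiS⇒iiiiC⇒iiiiggS⇒iiiiggCii⇒iiiiggggSii⇒iiiiggggSiii⇒iiiiggggiiii

S ⇒ iC   [S -> i C]
iC ⇒ iiiS   [C -> i i S]
iiiS ⇒ iiiiC   [S -> i C]
iiiiC ⇒ iiiiggS   [C -> g g S]
iiiiggS ⇒ iiiiggCii   [S -> C i i]
iiiiggCii ⇒ iiiiggggSii   [C -> g g S]
iiiiggggSii ⇒ iiiiggggSiii   [S -> S i]
iiiiggggSiii ⇒ iiiiggggiiii   [S -> i]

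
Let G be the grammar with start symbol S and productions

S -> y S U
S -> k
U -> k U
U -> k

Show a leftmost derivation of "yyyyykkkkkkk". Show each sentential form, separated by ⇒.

S ⇒ ySU   [S -> y S U]
ySU ⇒ yySUU   [S -> y S U]
yySUU ⇒ yyySUUU   [S -> y S U]
yyySUUU ⇒ yyyySUUUU   [S -> y S U]
yyyySUUUU ⇒ yyyyySUUUUU   [S -> y S U]
yyyyySUUUUU ⇒ yyyyykUUUUU   [S -> k]
yyyyykUUUUU ⇒ yyyyykkUUUUU   [U -> k U]
yyyyykkUUUUU ⇒ yyyyykkkUUUU   [U -> k]
yyyyykkkUUUU ⇒ yyyyykkkkUUU   [U -> k]
yyyyykkkkUUU ⇒ yyyyykkkkkUU   [U -> k]
yyyyykkkkkUU ⇒ yyyyykkkkkkU   [U -> k]
yyyyykkkkkkU ⇒ yyyyykkkkkkk   [U -> k]

S ⇒ ySU ⇒ yySUU ⇒ yyySUUU ⇒ yyyySUUUU ⇒ yyyyySUUUUU ⇒ yyyyykUUUUU ⇒ yyyyykkUUUUU ⇒ yyyyykkkUUUU ⇒ yyyyykkkkUUU ⇒ yyyyykkkkkUU ⇒ yyyyykkkkkkU ⇒ yyyyykkkkkkk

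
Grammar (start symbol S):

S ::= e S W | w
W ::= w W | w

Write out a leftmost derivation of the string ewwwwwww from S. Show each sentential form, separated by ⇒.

S ⇒ eSW ⇒ ewW ⇒ ewwW ⇒ ewwwW ⇒ ewwwwW ⇒ ewwwwwW ⇒ ewwwwwwW ⇒ ewwwwwww

S ⇒ eSW   [S ::= e S W]
eSW ⇒ ewW   [S ::= w]
ewW ⇒ ewwW   [W ::= w W]
ewwW ⇒ ewwwW   [W ::= w W]
ewwwW ⇒ ewwwwW   [W ::= w W]
ewwwwW ⇒ ewwwwwW   [W ::= w W]
ewwwwwW ⇒ ewwwwwwW   [W ::= w W]
ewwwwwwW ⇒ ewwwwwww   [W ::= w]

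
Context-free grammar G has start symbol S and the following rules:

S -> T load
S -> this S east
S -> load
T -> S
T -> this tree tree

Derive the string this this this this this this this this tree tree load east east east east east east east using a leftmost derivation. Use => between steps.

S => this S east   [S -> this S east]
this S east => this this S east east   [S -> this S east]
this this S east east => this this this S east east east   [S -> this S east]
this this this S east east east => this this this this S east east east east   [S -> this S east]
this this this this S east east east east => this this this this this S east east east east east   [S -> this S east]
this this this this this S east east east east east => this this this this this this S east east east east east east   [S -> this S east]
this this this this this this S east east east east east east => this this this this this this this S east east east east east east east   [S -> this S east]
this this this this this this this S east east east east east east east => this this this this this this this T load east east east east east east east   [S -> T load]
this this this this this this this T load east east east east east east east => this this this this this this this this tree tree load east east east east east east east   [T -> this tree tree]

S => this S east => this this S east east => this this this S east east east => this this this this S east east east east => this this this this this S east east east east east => this this this this this this S east east east east east east => this this this this this this this S east east east east east east east => this this this this this this this T load east east east east east east east => this this this this this this this this tree tree load east east east east east east east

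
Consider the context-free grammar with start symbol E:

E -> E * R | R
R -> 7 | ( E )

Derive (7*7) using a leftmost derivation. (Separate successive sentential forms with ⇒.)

E ⇒ R ⇒ (E) ⇒ (E*R) ⇒ (R*R) ⇒ (7*R) ⇒ (7*7)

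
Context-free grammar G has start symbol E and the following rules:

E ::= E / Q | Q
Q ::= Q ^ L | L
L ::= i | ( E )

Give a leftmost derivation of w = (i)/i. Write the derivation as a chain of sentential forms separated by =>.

E => E/Q => Q/Q => L/Q => (E)/Q => (Q)/Q => (L)/Q => (i)/Q => (i)/L => (i)/i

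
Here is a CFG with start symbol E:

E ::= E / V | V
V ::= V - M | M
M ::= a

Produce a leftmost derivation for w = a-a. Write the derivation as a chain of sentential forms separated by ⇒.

E ⇒ V ⇒ V-M ⇒ M-M ⇒ a-M ⇒ a-a

E ⇒ V   [E ::= V]
V ⇒ V-M   [V ::= V - M]
V-M ⇒ M-M   [V ::= M]
M-M ⇒ a-M   [M ::= a]
a-M ⇒ a-a   [M ::= a]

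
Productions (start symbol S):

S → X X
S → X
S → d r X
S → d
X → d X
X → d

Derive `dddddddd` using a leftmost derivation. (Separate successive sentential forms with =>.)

S => XX => dXX => ddXX => dddX => ddddX => dddddX => ddddddX => dddddddX => dddddddd

S => XX   [S → X X]
XX => dXX   [X → d X]
dXX => ddXX   [X → d X]
ddXX => dddX   [X → d]
dddX => ddddX   [X → d X]
ddddX => dddddX   [X → d X]
dddddX => ddddddX   [X → d X]
ddddddX => dddddddX   [X → d X]
dddddddX => dddddddd   [X → d]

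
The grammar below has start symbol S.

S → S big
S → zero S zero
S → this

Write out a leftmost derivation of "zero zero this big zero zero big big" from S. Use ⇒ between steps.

S ⇒ S big ⇒ S big big ⇒ zero S zero big big ⇒ zero zero S zero zero big big ⇒ zero zero S big zero zero big big ⇒ zero zero this big zero zero big big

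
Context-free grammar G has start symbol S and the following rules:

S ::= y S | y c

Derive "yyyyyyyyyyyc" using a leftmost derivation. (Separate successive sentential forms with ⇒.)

S ⇒ yS   [S ::= y S]
yS ⇒ yyS   [S ::= y S]
yyS ⇒ yyyS   [S ::= y S]
yyyS ⇒ yyyyS   [S ::= y S]
yyyyS ⇒ yyyyyS   [S ::= y S]
yyyyyS ⇒ yyyyyyS   [S ::= y S]
yyyyyyS ⇒ yyyyyyyS   [S ::= y S]
yyyyyyyS ⇒ yyyyyyyyS   [S ::= y S]
yyyyyyyyS ⇒ yyyyyyyyyS   [S ::= y S]
yyyyyyyyyS ⇒ yyyyyyyyyyS   [S ::= y S]
yyyyyyyyyyS ⇒ yyyyyyyyyyyc   [S ::= y c]

S ⇒ yS ⇒ yyS ⇒ yyyS ⇒ yyyyS ⇒ yyyyyS ⇒ yyyyyyS ⇒ yyyyyyyS ⇒ yyyyyyyyS ⇒ yyyyyyyyyS ⇒ yyyyyyyyyyS ⇒ yyyyyyyyyyyc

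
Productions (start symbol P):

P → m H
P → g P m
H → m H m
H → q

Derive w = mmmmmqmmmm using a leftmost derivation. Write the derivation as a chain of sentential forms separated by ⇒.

P ⇒ mH ⇒ mmHm ⇒ mmmHmm ⇒ mmmmHmmm ⇒ mmmmmHmmmm ⇒ mmmmmqmmmm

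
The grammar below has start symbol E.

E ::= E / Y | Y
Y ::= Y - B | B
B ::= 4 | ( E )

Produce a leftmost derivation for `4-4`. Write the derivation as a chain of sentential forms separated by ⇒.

E ⇒ Y   [E ::= Y]
Y ⇒ Y-B   [Y ::= Y - B]
Y-B ⇒ B-B   [Y ::= B]
B-B ⇒ 4-B   [B ::= 4]
4-B ⇒ 4-4   [B ::= 4]

E ⇒ Y ⇒ Y-B ⇒ B-B ⇒ 4-B ⇒ 4-4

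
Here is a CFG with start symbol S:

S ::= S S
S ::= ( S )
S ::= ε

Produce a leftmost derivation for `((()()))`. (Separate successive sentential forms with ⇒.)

S ⇒ (S)   [S ::= ( S )]
(S) ⇒ ((S))   [S ::= ( S )]
((S)) ⇒ ((SS))   [S ::= S S]
((SS)) ⇒ ((SSS))   [S ::= S S]
((SSS)) ⇒ (((S)SS))   [S ::= ( S )]
(((S)SS)) ⇒ ((()SS))   [S ::= ε]
((()SS)) ⇒ ((()(S)S))   [S ::= ( S )]
((()(S)S)) ⇒ ((()()S))   [S ::= ε]
((()()S)) ⇒ ((()()))   [S ::= ε]

S ⇒ (S) ⇒ ((S)) ⇒ ((SS)) ⇒ ((SSS)) ⇒ (((S)SS)) ⇒ ((()SS)) ⇒ ((()(S)S)) ⇒ ((()()S)) ⇒ ((()()))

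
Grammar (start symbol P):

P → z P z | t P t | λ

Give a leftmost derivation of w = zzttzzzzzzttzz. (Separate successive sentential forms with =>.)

P => zPz => zzPzz => zztPtzz => zzttPttzz => zzttzPzttzz => zzttzzPzzttzz => zzttzzzPzzzttzz => zzttzzzzzzttzz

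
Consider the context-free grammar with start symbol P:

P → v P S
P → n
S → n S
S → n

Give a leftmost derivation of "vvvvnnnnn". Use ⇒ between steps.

P ⇒ vPS ⇒ vvPSS ⇒ vvvPSSS ⇒ vvvvPSSSS ⇒ vvvvnSSSS ⇒ vvvvnnSSS ⇒ vvvvnnnSS ⇒ vvvvnnnnS ⇒ vvvvnnnnn

P ⇒ vPS   [P → v P S]
vPS ⇒ vvPSS   [P → v P S]
vvPSS ⇒ vvvPSSS   [P → v P S]
vvvPSSS ⇒ vvvvPSSSS   [P → v P S]
vvvvPSSSS ⇒ vvvvnSSSS   [P → n]
vvvvnSSSS ⇒ vvvvnnSSS   [S → n]
vvvvnnSSS ⇒ vvvvnnnSS   [S → n]
vvvvnnnSS ⇒ vvvvnnnnS   [S → n]
vvvvnnnnS ⇒ vvvvnnnnn   [S → n]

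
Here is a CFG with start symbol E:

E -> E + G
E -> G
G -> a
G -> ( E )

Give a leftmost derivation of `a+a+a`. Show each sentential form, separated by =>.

E => E+G   [E -> E + G]
E+G => E+G+G   [E -> E + G]
E+G+G => G+G+G   [E -> G]
G+G+G => a+G+G   [G -> a]
a+G+G => a+a+G   [G -> a]
a+a+G => a+a+a   [G -> a]

E => E+G => E+G+G => G+G+G => a+G+G => a+a+G => a+a+a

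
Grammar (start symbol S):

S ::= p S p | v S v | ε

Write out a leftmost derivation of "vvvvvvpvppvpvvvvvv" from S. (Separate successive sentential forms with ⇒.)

S ⇒ vSv   [S ::= v S v]
vSv ⇒ vvSvv   [S ::= v S v]
vvSvv ⇒ vvvSvvv   [S ::= v S v]
vvvSvvv ⇒ vvvvSvvvv   [S ::= v S v]
vvvvSvvvv ⇒ vvvvvSvvvvv   [S ::= v S v]
vvvvvSvvvvv ⇒ vvvvvvSvvvvvv   [S ::= v S v]
vvvvvvSvvvvvv ⇒ vvvvvvpSpvvvvvv   [S ::= p S p]
vvvvvvpSpvvvvvv ⇒ vvvvvvpvSvpvvvvvv   [S ::= v S v]
vvvvvvpvSvpvvvvvv ⇒ vvvvvvpvpSpvpvvvvvv   [S ::= p S p]
vvvvvvpvpSpvpvvvvvv ⇒ vvvvvvpvppvpvvvvvv   [S ::= ε]

S ⇒ vSv ⇒ vvSvv ⇒ vvvSvvv ⇒ vvvvSvvvv ⇒ vvvvvSvvvvv ⇒ vvvvvvSvvvvvv ⇒ vvvvvvpSpvvvvvv ⇒ vvvvvvpvSvpvvvvvv ⇒ vvvvvvpvpSpvpvvvvvv ⇒ vvvvvvpvppvpvvvvvv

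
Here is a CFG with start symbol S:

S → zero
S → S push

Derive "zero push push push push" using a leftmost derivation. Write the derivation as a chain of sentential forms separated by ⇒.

S ⇒ S push   [S → S push]
S push ⇒ S push push   [S → S push]
S push push ⇒ S push push push   [S → S push]
S push push push ⇒ S push push push push   [S → S push]
S push push push push ⇒ zero push push push push   [S → zero]

S ⇒ S push ⇒ S push push ⇒ S push push push ⇒ S push push push push ⇒ zero push push push push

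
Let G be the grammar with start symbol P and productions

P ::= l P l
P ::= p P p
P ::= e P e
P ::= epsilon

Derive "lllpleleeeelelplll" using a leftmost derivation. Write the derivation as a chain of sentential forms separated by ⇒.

P ⇒ lPl ⇒ llPll ⇒ lllPlll ⇒ lllpPplll ⇒ lllplPlplll ⇒ lllplePelplll ⇒ lllplelPlelplll ⇒ lllplelePelelplll ⇒ lllpleleePeelelplll ⇒ lllpleleeeelelplll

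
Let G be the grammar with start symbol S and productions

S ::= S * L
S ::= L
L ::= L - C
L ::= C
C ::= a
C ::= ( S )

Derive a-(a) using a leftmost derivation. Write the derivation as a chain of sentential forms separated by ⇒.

S ⇒ L   [S ::= L]
L ⇒ L-C   [L ::= L - C]
L-C ⇒ C-C   [L ::= C]
C-C ⇒ a-C   [C ::= a]
a-C ⇒ a-(S)   [C ::= ( S )]
a-(S) ⇒ a-(L)   [S ::= L]
a-(L) ⇒ a-(C)   [L ::= C]
a-(C) ⇒ a-(a)   [C ::= a]

S⇒L⇒L-C⇒C-C⇒a-C⇒a-(S)⇒a-(L)⇒a-(C)⇒a-(a)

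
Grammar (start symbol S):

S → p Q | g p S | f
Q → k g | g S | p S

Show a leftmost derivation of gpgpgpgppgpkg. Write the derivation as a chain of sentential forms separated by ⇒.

S ⇒ gpS ⇒ gpgpS ⇒ gpgpgpS ⇒ gpgpgpgpS ⇒ gpgpgpgppQ ⇒ gpgpgpgppgS ⇒ gpgpgpgppgpQ ⇒ gpgpgpgppgpkg

S ⇒ gpS   [S → g p S]
gpS ⇒ gpgpS   [S → g p S]
gpgpS ⇒ gpgpgpS   [S → g p S]
gpgpgpS ⇒ gpgpgpgpS   [S → g p S]
gpgpgpgpS ⇒ gpgpgpgppQ   [S → p Q]
gpgpgpgppQ ⇒ gpgpgpgppgS   [Q → g S]
gpgpgpgppgS ⇒ gpgpgpgppgpQ   [S → p Q]
gpgpgpgppgpQ ⇒ gpgpgpgppgpkg   [Q → k g]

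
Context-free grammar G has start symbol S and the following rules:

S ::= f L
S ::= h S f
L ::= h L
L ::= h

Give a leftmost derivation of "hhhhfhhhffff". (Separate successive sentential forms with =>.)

S => hSf   [S ::= h S f]
hSf => hhSff   [S ::= h S f]
hhSff => hhhSfff   [S ::= h S f]
hhhSfff => hhhhSffff   [S ::= h S f]
hhhhSffff => hhhhfLffff   [S ::= f L]
hhhhfLffff => hhhhfhLffff   [L ::= h L]
hhhhfhLffff => hhhhfhhLffff   [L ::= h L]
hhhhfhhLffff => hhhhfhhhffff   [L ::= h]

S=>hSf=>hhSff=>hhhSfff=>hhhhSffff=>hhhhfLffff=>hhhhfhLffff=>hhhhfhhLffff=>hhhhfhhhffff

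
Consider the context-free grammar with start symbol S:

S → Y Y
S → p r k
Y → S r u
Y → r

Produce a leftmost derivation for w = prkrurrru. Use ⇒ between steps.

S ⇒ YY   [S → Y Y]
YY ⇒ SruY   [Y → S r u]
SruY ⇒ prkruY   [S → p r k]
prkruY ⇒ prkruSru   [Y → S r u]
prkruSru ⇒ prkruYYru   [S → Y Y]
prkruYYru ⇒ prkrurYru   [Y → r]
prkrurYru ⇒ prkrurrru   [Y → r]

S⇒YY⇒SruY⇒prkruY⇒prkruSru⇒prkruYYru⇒prkrurYru⇒prkrurrru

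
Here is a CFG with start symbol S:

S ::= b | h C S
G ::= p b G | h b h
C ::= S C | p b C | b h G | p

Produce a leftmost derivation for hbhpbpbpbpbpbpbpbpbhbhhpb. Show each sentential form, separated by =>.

S=>hCS=>hbhGS=>hbhpbGS=>hbhpbpbGS=>hbhpbpbpbGS=>hbhpbpbpbpbGS=>hbhpbpbpbpbpbGS=>hbhpbpbpbpbpbpbGS=>hbhpbpbpbpbpbpbpbGS=>hbhpbpbpbpbpbpbpbpbGS=>hbhpbpbpbpbpbpbpbpbhbhS=>hbhpbpbpbpbpbpbpbpbhbhhCS=>hbhpbpbpbpbpbpbpbpbhbhhpS=>hbhpbpbpbpbpbpbpbpbhbhhpb

S => hCS   [S ::= h C S]
hCS => hbhGS   [C ::= b h G]
hbhGS => hbhpbGS   [G ::= p b G]
hbhpbGS => hbhpbpbGS   [G ::= p b G]
hbhpbpbGS => hbhpbpbpbGS   [G ::= p b G]
hbhpbpbpbGS => hbhpbpbpbpbGS   [G ::= p b G]
hbhpbpbpbpbGS => hbhpbpbpbpbpbGS   [G ::= p b G]
hbhpbpbpbpbpbGS => hbhpbpbpbpbpbpbGS   [G ::= p b G]
hbhpbpbpbpbpbpbGS => hbhpbpbpbpbpbpbpbGS   [G ::= p b G]
hbhpbpbpbpbpbpbpbGS => hbhpbpbpbpbpbpbpbpbGS   [G ::= p b G]
hbhpbpbpbpbpbpbpbpbGS => hbhpbpbpbpbpbpbpbpbhbhS   [G ::= h b h]
hbhpbpbpbpbpbpbpbpbhbhS => hbhpbpbpbpbpbpbpbpbhbhhCS   [S ::= h C S]
hbhpbpbpbpbpbpbpbpbhbhhCS => hbhpbpbpbpbpbpbpbpbhbhhpS   [C ::= p]
hbhpbpbpbpbpbpbpbpbhbhhpS => hbhpbpbpbpbpbpbpbpbhbhhpb   [S ::= b]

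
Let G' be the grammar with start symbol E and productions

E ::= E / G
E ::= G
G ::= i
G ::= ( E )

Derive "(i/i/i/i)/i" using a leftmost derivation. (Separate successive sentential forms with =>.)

E => E/G => G/G => (E)/G => (E/G)/G => (E/G/G)/G => (E/G/G/G)/G => (G/G/G/G)/G => (i/G/G/G)/G => (i/i/G/G)/G => (i/i/i/G)/G => (i/i/i/i)/G => (i/i/i/i)/i

E => E/G   [E ::= E / G]
E/G => G/G   [E ::= G]
G/G => (E)/G   [G ::= ( E )]
(E)/G => (E/G)/G   [E ::= E / G]
(E/G)/G => (E/G/G)/G   [E ::= E / G]
(E/G/G)/G => (E/G/G/G)/G   [E ::= E / G]
(E/G/G/G)/G => (G/G/G/G)/G   [E ::= G]
(G/G/G/G)/G => (i/G/G/G)/G   [G ::= i]
(i/G/G/G)/G => (i/i/G/G)/G   [G ::= i]
(i/i/G/G)/G => (i/i/i/G)/G   [G ::= i]
(i/i/i/G)/G => (i/i/i/i)/G   [G ::= i]
(i/i/i/i)/G => (i/i/i/i)/i   [G ::= i]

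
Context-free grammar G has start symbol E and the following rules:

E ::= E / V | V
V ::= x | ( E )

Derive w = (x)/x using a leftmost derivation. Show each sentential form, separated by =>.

E => E/V   [E ::= E / V]
E/V => V/V   [E ::= V]
V/V => (E)/V   [V ::= ( E )]
(E)/V => (V)/V   [E ::= V]
(V)/V => (x)/V   [V ::= x]
(x)/V => (x)/x   [V ::= x]

E=>E/V=>V/V=>(E)/V=>(V)/V=>(x)/V=>(x)/x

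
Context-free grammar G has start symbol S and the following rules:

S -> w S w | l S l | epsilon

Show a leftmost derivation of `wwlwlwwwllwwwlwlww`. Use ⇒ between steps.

S⇒wSw⇒wwSww⇒wwlSlww⇒wwlwSwlww⇒wwlwlSlwlww⇒wwlwlwSwlwlww⇒wwlwlwwSwwlwlww⇒wwlwlwwwSwwwlwlww⇒wwlwlwwwlSlwwwlwlww⇒wwlwlwwwllwwwlwlww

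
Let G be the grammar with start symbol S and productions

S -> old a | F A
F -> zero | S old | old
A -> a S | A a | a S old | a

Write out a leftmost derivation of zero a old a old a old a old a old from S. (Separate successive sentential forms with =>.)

S => F A => S old A => F A old A => zero A old A => zero a S old A => zero a F A old A => zero a old A old A => zero a old a S old A => zero a old a old a old A => zero a old a old a old a S old => zero a old a old a old a old a old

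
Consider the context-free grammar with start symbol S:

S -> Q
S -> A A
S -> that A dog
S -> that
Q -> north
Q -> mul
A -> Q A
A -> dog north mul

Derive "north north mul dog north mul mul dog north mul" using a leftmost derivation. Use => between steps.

S => A A   [S -> A A]
A A => Q A A   [A -> Q A]
Q A A => north A A   [Q -> north]
north A A => north Q A A   [A -> Q A]
north Q A A => north north A A   [Q -> north]
north north A A => north north Q A A   [A -> Q A]
north north Q A A => north north mul A A   [Q -> mul]
north north mul A A => north north mul dog north mul A   [A -> dog north mul]
north north mul dog north mul A => north north mul dog north mul Q A   [A -> Q A]
north north mul dog north mul Q A => north north mul dog north mul mul A   [Q -> mul]
north north mul dog north mul mul A => north north mul dog north mul mul dog north mul   [A -> dog north mul]

S => A A => Q A A => north A A => north Q A A => north north A A => north north Q A A => north north mul A A => north north mul dog north mul A => north north mul dog north mul Q A => north north mul dog north mul mul A => north north mul dog north mul mul dog north mul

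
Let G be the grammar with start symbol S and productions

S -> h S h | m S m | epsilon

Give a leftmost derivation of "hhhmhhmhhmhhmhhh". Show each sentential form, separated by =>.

S => hSh   [S -> h S h]
hSh => hhShh   [S -> h S h]
hhShh => hhhShhh   [S -> h S h]
hhhShhh => hhhmSmhhh   [S -> m S m]
hhhmSmhhh => hhhmhShmhhh   [S -> h S h]
hhhmhShmhhh => hhhmhhShhmhhh   [S -> h S h]
hhhmhhShhmhhh => hhhmhhmSmhhmhhh   [S -> m S m]
hhhmhhmSmhhmhhh => hhhmhhmhShmhhmhhh   [S -> h S h]
hhhmhhmhShmhhmhhh => hhhmhhmhhmhhmhhh   [S -> epsilon]

S => hSh => hhShh => hhhShhh => hhhmSmhhh => hhhmhShmhhh => hhhmhhShhmhhh => hhhmhhmSmhhmhhh => hhhmhhmhShmhhmhhh => hhhmhhmhhmhhmhhh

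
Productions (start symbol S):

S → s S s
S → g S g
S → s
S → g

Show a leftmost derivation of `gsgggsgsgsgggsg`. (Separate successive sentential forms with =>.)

S => gSg => gsSsg => gsgSgsg => gsggSggsg => gsgggSgggsg => gsgggsSsgggsg => gsgggsgSgsgggsg => gsgggsgsgsgggsg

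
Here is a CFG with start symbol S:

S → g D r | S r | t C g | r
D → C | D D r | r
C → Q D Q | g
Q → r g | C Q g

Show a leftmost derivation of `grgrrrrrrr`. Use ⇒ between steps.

S ⇒ Sr   [S → S r]
Sr ⇒ gDrr   [S → g D r]
gDrr ⇒ gDDrrr   [D → D D r]
gDDrrr ⇒ gDDrDrrr   [D → D D r]
gDDrDrrr ⇒ gDDrDrDrrr   [D → D D r]
gDDrDrDrrr ⇒ grDrDrDrrr   [D → r]
grDrDrDrrr ⇒ grCrDrDrrr   [D → C]
grCrDrDrrr ⇒ grgrDrDrrr   [C → g]
grgrDrDrrr ⇒ grgrrrDrrr   [D → r]
grgrrrDrrr ⇒ grgrrrrrrr   [D → r]

S⇒Sr⇒gDrr⇒gDDrrr⇒gDDrDrrr⇒gDDrDrDrrr⇒grDrDrDrrr⇒grCrDrDrrr⇒grgrDrDrrr⇒grgrrrDrrr⇒grgrrrrrrr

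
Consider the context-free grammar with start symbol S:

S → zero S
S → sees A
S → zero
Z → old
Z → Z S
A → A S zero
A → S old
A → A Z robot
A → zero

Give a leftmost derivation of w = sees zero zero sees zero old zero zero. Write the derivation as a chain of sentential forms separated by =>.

S => sees A => sees A S zero => sees S old S zero => sees zero S old S zero => sees zero zero S old S zero => sees zero zero sees A old S zero => sees zero zero sees zero old S zero => sees zero zero sees zero old zero zero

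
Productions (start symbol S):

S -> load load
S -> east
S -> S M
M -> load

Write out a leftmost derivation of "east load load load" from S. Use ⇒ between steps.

S ⇒ S M   [S -> S M]
S M ⇒ S M M   [S -> S M]
S M M ⇒ S M M M   [S -> S M]
S M M M ⇒ east M M M   [S -> east]
east M M M ⇒ east load M M   [M -> load]
east load M M ⇒ east load load M   [M -> load]
east load load M ⇒ east load load load   [M -> load]

S ⇒ S M ⇒ S M M ⇒ S M M M ⇒ east M M M ⇒ east load M M ⇒ east load load M ⇒ east load load load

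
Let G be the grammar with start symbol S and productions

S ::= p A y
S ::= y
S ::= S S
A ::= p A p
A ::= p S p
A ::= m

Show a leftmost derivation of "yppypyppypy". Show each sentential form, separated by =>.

S => SS   [S ::= S S]
SS => yS   [S ::= y]
yS => ySS   [S ::= S S]
ySS => ypAyS   [S ::= p A y]
ypAyS => yppSpyS   [A ::= p S p]
yppSpyS => yppypyS   [S ::= y]
yppypyS => yppypypAy   [S ::= p A y]
yppypypAy => yppypyppSpy   [A ::= p S p]
yppypyppSpy => yppypyppypy   [S ::= y]

S => SS => yS => ySS => ypAyS => yppSpyS => yppypyS => yppypypAy => yppypyppSpy => yppypyppypy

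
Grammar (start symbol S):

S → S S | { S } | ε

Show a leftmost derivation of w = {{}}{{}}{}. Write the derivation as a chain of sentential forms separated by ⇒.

S⇒SS⇒SSS⇒SSSS⇒{S}SSS⇒{{S}}SSS⇒{{}}SSS⇒{{}}SSSS⇒{{}}{S}SSS⇒{{}}{{S}}SSS⇒{{}}{{}}SSS⇒{{}}{{}}SS⇒{{}}{{}}{S}S⇒{{}}{{}}{}S⇒{{}}{{}}{}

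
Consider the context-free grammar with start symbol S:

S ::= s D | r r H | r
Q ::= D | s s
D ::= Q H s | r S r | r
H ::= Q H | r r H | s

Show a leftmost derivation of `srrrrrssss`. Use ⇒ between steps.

S ⇒ sD ⇒ sQHs ⇒ sDHs ⇒ srSrHs ⇒ srrrHs ⇒ srrrrrHs ⇒ srrrrrQHs ⇒ srrrrrssHs ⇒ srrrrrssss

S ⇒ sD   [S ::= s D]
sD ⇒ sQHs   [D ::= Q H s]
sQHs ⇒ sDHs   [Q ::= D]
sDHs ⇒ srSrHs   [D ::= r S r]
srSrHs ⇒ srrrHs   [S ::= r]
srrrHs ⇒ srrrrrHs   [H ::= r r H]
srrrrrHs ⇒ srrrrrQHs   [H ::= Q H]
srrrrrQHs ⇒ srrrrrssHs   [Q ::= s s]
srrrrrssHs ⇒ srrrrrssss   [H ::= s]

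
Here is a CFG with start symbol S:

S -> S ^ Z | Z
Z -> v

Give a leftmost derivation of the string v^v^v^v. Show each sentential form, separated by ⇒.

S ⇒ S^Z ⇒ S^Z^Z ⇒ S^Z^Z^Z ⇒ Z^Z^Z^Z ⇒ v^Z^Z^Z ⇒ v^v^Z^Z ⇒ v^v^v^Z ⇒ v^v^v^v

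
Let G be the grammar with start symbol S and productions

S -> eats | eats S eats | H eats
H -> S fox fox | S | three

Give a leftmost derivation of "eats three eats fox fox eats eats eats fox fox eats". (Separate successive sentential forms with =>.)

S => H eats   [S -> H eats]
H eats => S fox fox eats   [H -> S fox fox]
S fox fox eats => eats S eats fox fox eats   [S -> eats S eats]
eats S eats fox fox eats => eats H eats eats fox fox eats   [S -> H eats]
eats H eats eats fox fox eats => eats S eats eats fox fox eats   [H -> S]
eats S eats eats fox fox eats => eats H eats eats eats fox fox eats   [S -> H eats]
eats H eats eats eats fox fox eats => eats S fox fox eats eats eats fox fox eats   [H -> S fox fox]
eats S fox fox eats eats eats fox fox eats => eats H eats fox fox eats eats eats fox fox eats   [S -> H eats]
eats H eats fox fox eats eats eats fox fox eats => eats three eats fox fox eats eats eats fox fox eats   [H -> three]

S => H eats => S fox fox eats => eats S eats fox fox eats => eats H eats eats fox fox eats => eats S eats eats fox fox eats => eats H eats eats eats fox fox eats => eats S fox fox eats eats eats fox fox eats => eats H eats fox fox eats eats eats fox fox eats => eats three eats fox fox eats eats eats fox fox eats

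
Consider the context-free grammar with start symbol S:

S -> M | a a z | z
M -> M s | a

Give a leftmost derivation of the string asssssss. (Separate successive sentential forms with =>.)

S => M => Ms => Mss => Msss => Mssss => Msssss => Mssssss => Msssssss => asssssss

S => M   [S -> M]
M => Ms   [M -> M s]
Ms => Mss   [M -> M s]
Mss => Msss   [M -> M s]
Msss => Mssss   [M -> M s]
Mssss => Msssss   [M -> M s]
Msssss => Mssssss   [M -> M s]
Mssssss => Msssssss   [M -> M s]
Msssssss => asssssss   [M -> a]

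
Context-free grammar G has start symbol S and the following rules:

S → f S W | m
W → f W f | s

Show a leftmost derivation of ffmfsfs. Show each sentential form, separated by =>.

S => fSW => ffSWW => ffmWW => ffmfWfW => ffmfsfW => ffmfsfs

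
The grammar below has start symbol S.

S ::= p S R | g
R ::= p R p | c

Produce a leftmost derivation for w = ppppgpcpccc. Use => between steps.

S=>pSR=>ppSRR=>pppSRRR=>ppppSRRRR=>ppppgRRRR=>ppppgpRpRRR=>ppppgpcpRRR=>ppppgpcpcRR=>ppppgpcpccR=>ppppgpcpccc

S => pSR   [S ::= p S R]
pSR => ppSRR   [S ::= p S R]
ppSRR => pppSRRR   [S ::= p S R]
pppSRRR => ppppSRRRR   [S ::= p S R]
ppppSRRRR => ppppgRRRR   [S ::= g]
ppppgRRRR => ppppgpRpRRR   [R ::= p R p]
ppppgpRpRRR => ppppgpcpRRR   [R ::= c]
ppppgpcpRRR => ppppgpcpcRR   [R ::= c]
ppppgpcpcRR => ppppgpcpccR   [R ::= c]
ppppgpcpccR => ppppgpcpccc   [R ::= c]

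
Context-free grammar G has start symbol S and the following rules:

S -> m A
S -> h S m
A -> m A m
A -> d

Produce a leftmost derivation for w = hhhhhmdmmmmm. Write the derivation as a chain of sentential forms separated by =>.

S => hSm => hhSmm => hhhSmmm => hhhhSmmmm => hhhhhSmmmmm => hhhhhmAmmmmm => hhhhhmdmmmmm

S => hSm   [S -> h S m]
hSm => hhSmm   [S -> h S m]
hhSmm => hhhSmmm   [S -> h S m]
hhhSmmm => hhhhSmmmm   [S -> h S m]
hhhhSmmmm => hhhhhSmmmmm   [S -> h S m]
hhhhhSmmmmm => hhhhhmAmmmmm   [S -> m A]
hhhhhmAmmmmm => hhhhhmdmmmmm   [A -> d]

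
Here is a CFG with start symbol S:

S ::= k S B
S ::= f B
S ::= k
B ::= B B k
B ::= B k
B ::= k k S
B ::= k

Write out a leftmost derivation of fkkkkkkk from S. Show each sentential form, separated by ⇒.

S ⇒ fB ⇒ fBBk ⇒ fBkBk ⇒ fkkBk ⇒ fkkBkk ⇒ fkkBkkk ⇒ fkkBkkkk ⇒ fkkkkkkk

S ⇒ fB   [S ::= f B]
fB ⇒ fBBk   [B ::= B B k]
fBBk ⇒ fBkBk   [B ::= B k]
fBkBk ⇒ fkkBk   [B ::= k]
fkkBk ⇒ fkkBkk   [B ::= B k]
fkkBkk ⇒ fkkBkkk   [B ::= B k]
fkkBkkk ⇒ fkkBkkkk   [B ::= B k]
fkkBkkkk ⇒ fkkkkkkk   [B ::= k]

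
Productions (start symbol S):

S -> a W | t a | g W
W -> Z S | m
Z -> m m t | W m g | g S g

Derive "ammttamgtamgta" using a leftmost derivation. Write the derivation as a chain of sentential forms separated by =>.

S => aW   [S -> a W]
aW => aZS   [W -> Z S]
aZS => aWmgS   [Z -> W m g]
aWmgS => aZSmgS   [W -> Z S]
aZSmgS => aWmgSmgS   [Z -> W m g]
aWmgSmgS => aZSmgSmgS   [W -> Z S]
aZSmgSmgS => ammtSmgSmgS   [Z -> m m t]
ammtSmgSmgS => ammttamgSmgS   [S -> t a]
ammttamgSmgS => ammttamgtamgS   [S -> t a]
ammttamgtamgS => ammttamgtamgta   [S -> t a]

S=>aW=>aZS=>aWmgS=>aZSmgS=>aWmgSmgS=>aZSmgSmgS=>ammtSmgSmgS=>ammttamgSmgS=>ammttamgtamgS=>ammttamgtamgta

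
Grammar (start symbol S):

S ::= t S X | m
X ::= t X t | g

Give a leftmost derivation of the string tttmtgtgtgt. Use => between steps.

S => tSX => ttSXX => tttSXXX => tttmXXX => tttmtXtXX => tttmtgtXX => tttmtgtgX => tttmtgtgtXt => tttmtgtgtgt

S => tSX   [S ::= t S X]
tSX => ttSXX   [S ::= t S X]
ttSXX => tttSXXX   [S ::= t S X]
tttSXXX => tttmXXX   [S ::= m]
tttmXXX => tttmtXtXX   [X ::= t X t]
tttmtXtXX => tttmtgtXX   [X ::= g]
tttmtgtXX => tttmtgtgX   [X ::= g]
tttmtgtgX => tttmtgtgtXt   [X ::= t X t]
tttmtgtgtXt => tttmtgtgtgt   [X ::= g]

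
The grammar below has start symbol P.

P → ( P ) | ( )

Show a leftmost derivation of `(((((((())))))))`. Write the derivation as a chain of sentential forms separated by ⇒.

P ⇒ (P) ⇒ ((P)) ⇒ (((P))) ⇒ ((((P)))) ⇒ (((((P))))) ⇒ ((((((P)))))) ⇒ (((((((P))))))) ⇒ (((((((())))))))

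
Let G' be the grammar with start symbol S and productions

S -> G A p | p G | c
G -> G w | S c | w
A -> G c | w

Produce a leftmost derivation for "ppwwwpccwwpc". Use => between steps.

S => pG => pSc => pGApc => pGwApc => pScwApc => ppGcwApc => ppSccwApc => ppGApccwApc => ppGwApccwApc => ppwwApccwApc => ppwwwpccwApc => ppwwwpccwwpc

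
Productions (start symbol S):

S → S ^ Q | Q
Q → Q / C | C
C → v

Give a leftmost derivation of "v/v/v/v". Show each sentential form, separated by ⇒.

S ⇒ Q ⇒ Q/C ⇒ Q/C/C ⇒ Q/C/C/C ⇒ C/C/C/C ⇒ v/C/C/C ⇒ v/v/C/C ⇒ v/v/v/C ⇒ v/v/v/v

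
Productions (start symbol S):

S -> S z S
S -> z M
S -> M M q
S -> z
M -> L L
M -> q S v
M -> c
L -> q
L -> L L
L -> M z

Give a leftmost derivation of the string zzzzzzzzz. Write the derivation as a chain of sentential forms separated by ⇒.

S ⇒ SzS ⇒ SzSzS ⇒ SzSzSzS ⇒ zzSzSzS ⇒ zzSzSzSzS ⇒ zzzzSzSzS ⇒ zzzzzzSzS ⇒ zzzzzzzzS ⇒ zzzzzzzzz

S ⇒ SzS   [S -> S z S]
SzS ⇒ SzSzS   [S -> S z S]
SzSzS ⇒ SzSzSzS   [S -> S z S]
SzSzSzS ⇒ zzSzSzS   [S -> z]
zzSzSzS ⇒ zzSzSzSzS   [S -> S z S]
zzSzSzSzS ⇒ zzzzSzSzS   [S -> z]
zzzzSzSzS ⇒ zzzzzzSzS   [S -> z]
zzzzzzSzS ⇒ zzzzzzzzS   [S -> z]
zzzzzzzzS ⇒ zzzzzzzzz   [S -> z]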